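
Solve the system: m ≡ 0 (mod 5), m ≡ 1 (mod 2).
M = 5 × 2 = 10. M₁ = 2, y₁ ≡ 3 (mod 5). M₂ = 5, y₂ ≡ 1 (mod 2). m = 0×2×3 + 1×5×1 ≡ 5 (mod 10)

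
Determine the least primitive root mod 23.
p - 1 = 22 has prime divisors 2, 11. h is a primitive root mod 23 iff h^(22/q) ≢ 1 (mod 23) for each such q.
h = 2: 2^11 ≡ 1, 2^2 ≡ 4 (mod 23); 2^11 ≡ 1, so not a primitive root.
h = 3: 3^11 ≡ 1, 3^2 ≡ 9 (mod 23); 3^11 ≡ 1, so not a primitive root.
h = 4: 4^11 ≡ 1, 4^2 ≡ 16 (mod 23); 4^11 ≡ 1, so not a primitive root.
h = 5: 5^11 ≡ 22, 5^2 ≡ 2 (mod 23); none is 1, so 5 has order 22 and is a primitive root.
The smallest primitive root mod 23 is g = 5.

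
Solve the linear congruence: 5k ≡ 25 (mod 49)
5

Since gcd(5, 49) = 1 divides 25, a solution exists.
Multiply both sides by the inverse of 5 mod 49:
  5^(-1) mod 49 = 10
  x ≡ 10 × 25 ≡ 250 ≡ 5 (mod 49)
Verification: 5 × 5 = 25 = 0 × 49 + 25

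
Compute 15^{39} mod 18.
9

Using successive squaring:
Binary expansion of 39: 100111
Powers of 15 mod 18 (each is the square of the previous):
  15^1 ≡ 15 (mod 18)
  15^2 ≡ 15² = 225 ≡ 9 (mod 18)
  15^4 ≡ 9² = 81 ≡ 9 (mod 18)
  15^8 ≡ 9² = 81 ≡ 9 (mod 18)
  15^16 ≡ 9² = 81 ≡ 9 (mod 18)
  15^32 ≡ 9² = 81 ≡ 9 (mod 18)
39 = 32 + 4 + 2 + 1, so 15^39 = 15^32 × 15^4 × 15^2 × 15^1 ≡ 9 × 9 × 9 × 15 (mod 18)
Multiplying step by step:
  9 × 9 = 81 ≡ 9 (mod 18)
  9 × 9 = 81 ≡ 9 (mod 18)
  9 × 15 = 135 ≡ 9 (mod 18)
Result: 15^39 ≡ 9 (mod 18)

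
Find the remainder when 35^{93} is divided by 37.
By Fermat: 35^{36} ≡ 1 (mod 37). 93 = 2×36 + 21. So 35^{93} ≡ 35^{21} ≡ 8 (mod 37)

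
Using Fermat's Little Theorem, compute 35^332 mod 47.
By Fermat: 35^{46} ≡ 1 (mod 47). 332 = 7×46 + 10. So 35^{332} ≡ 35^{10} ≡ 8 (mod 47)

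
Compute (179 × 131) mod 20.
9

(179 × 131) = 23449
23449 mod 20 = 9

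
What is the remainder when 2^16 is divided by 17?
Using Fermat: 2^{16} ≡ 1 (mod 17). 16 ≡ 0 (mod 16). So 2^{16} ≡ 2^{0} ≡ 1 (mod 17)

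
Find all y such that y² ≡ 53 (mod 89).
The square roots of 53 mod 89 are 26 and 63. Verify: 26² = 676 ≡ 53 (mod 89)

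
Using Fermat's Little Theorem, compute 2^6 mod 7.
By Fermat's Little Theorem, 2^{6} ≡ 1 (mod 7) since 7 is prime and gcd(2, 7) = 1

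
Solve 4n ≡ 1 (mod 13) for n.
4^(-1) ≡ 10 (mod 13). Verification: 4 × 10 = 40 ≡ 1 (mod 13)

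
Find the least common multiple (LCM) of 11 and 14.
154

First find GCD(11, 14) using the Euclidean algorithm:
11 = 0 × 14 + 11
14 = 1 × 11 + 3
11 = 3 × 3 + 2
3 = 1 × 2 + 1
2 = 2 × 1 + 0
GCD(11, 14) = 1

LCM formula: LCM(a, b) = (a × b) / GCD(a, b)
LCM(11, 14) = (11 × 14) / 1
LCM(11, 14) = 154 / 1
LCM(11, 14) = 154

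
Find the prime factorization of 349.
349

Divide by primes starting from smallest:
349 ÷ 349 = 1

349 = 349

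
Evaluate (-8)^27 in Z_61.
Using repeated squaring. (-8) ≡ 53 (mod 61). 27 = 16 + 8 + 2 + 1 (binary 11011). Repeated squaring mod 61: 53^1 ≡ 53; 53^2 ≡ 53² = 2809 ≡ 3; 53^4 ≡ 3² = 9 ≡ 9; 53^8 ≡ 9² = 81 ≡ 20; 53^16 ≡ 20² = 400 ≡ 34. Multiply: (-8)^27 ≡ 53^16 × 53^8 × 53^2 × 53^1 ≡ 34 × 20 × 3 × 53 (mod 61): 34 × 20 = 680 ≡ 9; 9 × 3 = 27 ≡ 27; 27 × 53 = 1431 ≡ 28. So (-8)^27 ≡ 28 (mod 61).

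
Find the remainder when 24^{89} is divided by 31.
By Fermat: 24^{30} ≡ 1 (mod 31). 89 = 2×30 + 29. So 24^{89} ≡ 24^{29} ≡ 22 (mod 31)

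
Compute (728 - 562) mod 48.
22

(728 - 562) = 166
166 mod 48 = 22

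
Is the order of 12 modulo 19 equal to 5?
No, the actual order is 6, not 5.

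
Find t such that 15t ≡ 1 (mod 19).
15^(-1) ≡ 14 (mod 19). Verification: 15 × 14 = 210 ≡ 1 (mod 19)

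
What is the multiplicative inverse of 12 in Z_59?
5

Using Extended Euclidean Algorithm:
gcd(12, 59) = 1
Bezout coefficients: 12 × 5 + 59 × -1 = 1
So 12 × 5 ≡ 1 (mod 59)
The inverse is 5 mod 59 = 5
Verification: 12 × 5 = 60 = 1 × 59 + 1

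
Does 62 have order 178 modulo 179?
p - 1 = 178 has prime divisors 2, 89. Check 62^(178/q) mod 179 for each: 62^(178/2) = 62^89 ≡ 178, 62^(178/89) = 62^2 ≡ 85 (mod 179). None of these is 1, so 62 has order 178 = φ(179), so it is a primitive root mod 179.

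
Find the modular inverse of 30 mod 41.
30^(-1) ≡ 26 (mod 41). Verification: 30 × 26 = 780 ≡ 1 (mod 41)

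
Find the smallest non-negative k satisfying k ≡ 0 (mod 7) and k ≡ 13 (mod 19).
M = 7 × 19 = 133. M₁ = 19, y₁ ≡ 3 (mod 7). M₂ = 7, y₂ ≡ 11 (mod 19). k = 0×19×3 + 13×7×11 ≡ 70 (mod 133)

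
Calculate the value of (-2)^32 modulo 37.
Using repeated squaring. (-2) ≡ 35 (mod 37). 32 = 32 (binary 100000). Repeated squaring mod 37: 35^1 ≡ 35; 35^2 ≡ 35² = 1225 ≡ 4; 35^4 ≡ 4² = 16 ≡ 16; 35^8 ≡ 16² = 256 ≡ 34; 35^16 ≡ 34² = 1156 ≡ 9; 35^32 ≡ 9² = 81 ≡ 7. So (-2)^32 ≡ 7 (mod 37).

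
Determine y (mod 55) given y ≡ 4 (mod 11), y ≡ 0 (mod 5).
15

Using the Chinese Remainder Theorem:
M = product of moduli = 55
For equation 1: M_1 = 5, 5 ≡ 5 (mod 11), inverse of 5 mod 11 is 9 (check: 5 × 9 = 45 ≡ 1 (mod 11))
For equation 2: M_2 = 11, 11 ≡ 1 (mod 5), inverse of 11 mod 5 is 1 (check: 1 × 1 = 1 ≡ 1 (mod 5))
Combine: y ≡ Σ r_i×M_i×(M_i⁻¹ mod m_i) = 4×5×9 + 0×11×1 = 180 + 0 = 180
180 mod 55 = 15
y ≡ 15 (mod 55)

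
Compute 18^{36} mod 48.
0

Using successive squaring:
Binary expansion of 36: 100100
Powers of 18 mod 48 (each is the square of the previous):
  18^1 ≡ 18 (mod 48)
  18^2 ≡ 18² = 324 ≡ 36 (mod 48)
  18^4 ≡ 36² = 1296 ≡ 0 (mod 48)
  18^8 ≡ 0² = 0 ≡ 0 (mod 48)
  18^16 ≡ 0² = 0 ≡ 0 (mod 48)
  18^32 ≡ 0² = 0 ≡ 0 (mod 48)
36 = 32 + 4, so 18^36 = 18^32 × 18^4 ≡ 0 × 0 (mod 48)
Multiplying step by step:
  0 × 0 = 0 ≡ 0 (mod 48)
Result: 18^36 ≡ 0 (mod 48)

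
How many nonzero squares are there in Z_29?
For prime 29, there are (p-1)/2 = (29-1)/2 = 14 quadratic residues (excluding 0).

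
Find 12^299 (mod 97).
Using Fermat: 12^{96} ≡ 1 (mod 97). 299 ≡ 11 (mod 96). So 12^{299} ≡ 12^{11} ≡ 18 (mod 97)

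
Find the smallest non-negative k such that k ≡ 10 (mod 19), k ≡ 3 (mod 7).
10

Using the Chinese Remainder Theorem:
M = product of moduli = 133
For equation 1: M_1 = 7, 7 ≡ 7 (mod 19), inverse of 7 mod 19 is 11 (check: 7 × 11 = 77 ≡ 1 (mod 19))
For equation 2: M_2 = 19, 19 ≡ 5 (mod 7), inverse of 19 mod 7 is 3 (check: 5 × 3 = 15 ≡ 1 (mod 7))
Combine: k ≡ Σ r_i×M_i×(M_i⁻¹ mod m_i) = 10×7×11 + 3×19×3 = 770 + 171 = 941
941 mod 133 = 10
k ≡ 10 (mod 133)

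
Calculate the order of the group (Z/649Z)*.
580

Prime factorization: 649 = 11 × 59
Using the formula φ(n) = n × Π(1 - 1/p) for each prime factor p:
φ(649) = 649 × (1 - 1/11) × (1 - 1/59)
φ(649) = 580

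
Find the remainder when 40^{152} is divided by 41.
By Fermat: 40^{40} ≡ 1 (mod 41). 152 = 3×40 + 32. So 40^{152} ≡ 40^{32} ≡ 1 (mod 41)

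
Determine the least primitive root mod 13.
p - 1 = 12 has prime divisors 2, 3. h is a primitive root mod 13 iff h^(12/q) ≢ 1 (mod 13) for each such q.
h = 2: 2^6 ≡ 12, 2^4 ≡ 3 (mod 13); none is 1, so 2 has order 12 and is a primitive root.
The smallest primitive root mod 13 is g = 2.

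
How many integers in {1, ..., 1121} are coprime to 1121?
1044

Prime factorization: 1121 = 19 × 59
Using the formula φ(n) = n × Π(1 - 1/p) for each prime factor p:
φ(1121) = 1121 × (1 - 1/19) × (1 - 1/59)
φ(1121) = 1044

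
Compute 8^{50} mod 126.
64

Using successive squaring:
Binary expansion of 50: 110010
Powers of 8 mod 126 (each is the square of the previous):
  8^1 ≡ 8 (mod 126)
  8^2 ≡ 8² = 64 ≡ 64 (mod 126)
  8^4 ≡ 64² = 4096 ≡ 64 (mod 126)
  8^8 ≡ 64² = 4096 ≡ 64 (mod 126)
  8^16 ≡ 64² = 4096 ≡ 64 (mod 126)
  8^32 ≡ 64² = 4096 ≡ 64 (mod 126)
50 = 32 + 16 + 2, so 8^50 = 8^32 × 8^16 × 8^2 ≡ 64 × 64 × 64 (mod 126)
Multiplying step by step:
  64 × 64 = 4096 ≡ 64 (mod 126)
  64 × 64 = 4096 ≡ 64 (mod 126)
Result: 8^50 ≡ 64 (mod 126)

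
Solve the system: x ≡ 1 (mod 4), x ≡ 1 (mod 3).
M = 4 × 3 = 12. M₁ = 3, y₁ ≡ 3 (mod 4). M₂ = 4, y₂ ≡ 1 (mod 3). x = 1×3×3 + 1×4×1 ≡ 1 (mod 12)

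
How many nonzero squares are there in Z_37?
For prime 37, there are (p-1)/2 = (37-1)/2 = 18 quadratic residues (excluding 0).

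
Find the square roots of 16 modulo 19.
The square roots of 16 mod 19 are 4 and 15. Verify: 4² = 16 ≡ 16 (mod 19)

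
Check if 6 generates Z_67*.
p - 1 = 66 has prime divisors 2, 3, 11. Check 6^(66/q) mod 67 for each: 6^(66/2) = 6^33 ≡ 1, 6^(66/3) = 6^22 ≡ 37, 6^(66/11) = 6^6 ≡ 24 (mod 67). Since 6^33 ≡ 1 (mod 67), the order of 6 divides 33 (in fact the order is 33) ≠ 66, so it is not a primitive root.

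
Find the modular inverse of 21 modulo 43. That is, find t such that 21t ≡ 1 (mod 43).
41

Using Extended Euclidean Algorithm:
gcd(21, 43) = 1
Bezout coefficients: 21 × -2 + 43 × 1 = 1
So 21 × -2 ≡ 1 (mod 43)
The inverse is -2 mod 43 = 41
Verification: 21 × 41 = 861 = 20 × 43 + 1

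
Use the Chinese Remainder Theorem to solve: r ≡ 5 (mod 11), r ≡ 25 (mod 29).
M = 11 × 29 = 319. M₁ = 29, y₁ ≡ 8 (mod 11). M₂ = 11, y₂ ≡ 8 (mod 29). r = 5×29×8 + 25×11×8 ≡ 170 (mod 319)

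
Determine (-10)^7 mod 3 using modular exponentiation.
(-10) ≡ 2 (mod 3). 7 = 4 + 2 + 1 (binary 111). Repeated squaring mod 3: 2^1 ≡ 2; 2^2 ≡ 2² = 4 ≡ 1; 2^4 ≡ 1² = 1 ≡ 1. Multiply: (-10)^7 ≡ 2^4 × 2^2 × 2^1 ≡ 1 × 1 × 2 (mod 3): 1 × 1 = 1 ≡ 1; 1 × 2 = 2 ≡ 2. So (-10)^7 ≡ 2 (mod 3).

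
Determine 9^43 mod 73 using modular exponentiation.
Using repeated squaring. 43 = 32 + 8 + 2 + 1 (binary 101011). Repeated squaring mod 73: 9^1 ≡ 9; 9^2 ≡ 9² = 81 ≡ 8; 9^4 ≡ 8² = 64 ≡ 64; 9^8 ≡ 64² = 4096 ≡ 8; 9^16 ≡ 8² = 64 ≡ 64; 9^32 ≡ 64² = 4096 ≡ 8. Multiply: 9^43 = 9^32 × 9^8 × 9^2 × 9^1 ≡ 8 × 8 × 8 × 9 (mod 73): 8 × 8 = 64 ≡ 64; 64 × 8 = 512 ≡ 1; 1 × 9 = 9 ≡ 9. So 9^43 ≡ 9 (mod 73).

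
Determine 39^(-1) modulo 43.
39^(-1) ≡ 32 (mod 43). Verification: 39 × 32 = 1248 ≡ 1 (mod 43)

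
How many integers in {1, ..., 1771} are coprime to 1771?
1320

Prime factorization: 1771 = 7 × 11 × 23
Using the formula φ(n) = n × Π(1 - 1/p) for each prime factor p:
φ(1771) = 1771 × (1 - 1/7) × (1 - 1/11) × (1 - 1/23)
φ(1771) = 1320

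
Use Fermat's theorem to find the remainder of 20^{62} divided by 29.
16

By Fermat's Little Theorem, a^(p-1) ≡ 1 (mod p) for prime p and gcd(a, p) = 1
Here p = 29, so 20^28 ≡ 1 (mod 29)
We can reduce the exponent: 62 mod 28 = 6
So 20^62 ≡ 20^6 (mod 29)
Computing: 20^6 mod 29 = 16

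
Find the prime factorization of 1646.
2 × 823

Divide by primes starting from smallest:
1646 ÷ 2 = 823
823 ÷ 823 = 1

1646 = 2 × 823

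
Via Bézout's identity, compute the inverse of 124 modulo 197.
Extended GCD: 124(-27) + 197(17) = 1. So 124^(-1) ≡ 170 ≡ 170 (mod 197). Verify: 124 × 170 = 21080 ≡ 1 (mod 197)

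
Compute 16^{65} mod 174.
82

Using successive squaring:
Binary expansion of 65: 1000001
Powers of 16 mod 174 (each is the square of the previous):
  16^1 ≡ 16 (mod 174)
  16^2 ≡ 16² = 256 ≡ 82 (mod 174)
  16^4 ≡ 82² = 6724 ≡ 112 (mod 174)
  16^8 ≡ 112² = 12544 ≡ 16 (mod 174)
  16^16 ≡ 16² = 256 ≡ 82 (mod 174)
  16^32 ≡ 82² = 6724 ≡ 112 (mod 174)
  16^64 ≡ 112² = 12544 ≡ 16 (mod 174)
65 = 64 + 1, so 16^65 = 16^64 × 16^1 ≡ 16 × 16 (mod 174)
Multiplying step by step:
  16 × 16 = 256 ≡ 82 (mod 174)
Result: 16^65 ≡ 82 (mod 174)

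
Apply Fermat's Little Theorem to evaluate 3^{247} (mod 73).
70

By Fermat's Little Theorem, a^(p-1) ≡ 1 (mod p) for prime p and gcd(a, p) = 1
Here p = 73, so 3^72 ≡ 1 (mod 73)
We can reduce the exponent: 247 mod 72 = 31
So 3^247 ≡ 3^31 (mod 73)
Computing: 3^31 mod 73 = 70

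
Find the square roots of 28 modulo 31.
The square roots of 28 mod 31 are 20 and 11. Verify: 20² = 400 ≡ 28 (mod 31)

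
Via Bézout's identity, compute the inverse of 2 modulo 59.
Extended GCD: 2(-29) + 59(1) = 1. So 2^(-1) ≡ 30 ≡ 30 (mod 59). Verify: 2 × 30 = 60 ≡ 1 (mod 59)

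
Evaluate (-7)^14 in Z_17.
Using repeated squaring. (-7) ≡ 10 (mod 17). 14 = 8 + 4 + 2 (binary 1110). Repeated squaring mod 17: 10^1 ≡ 10; 10^2 ≡ 10² = 100 ≡ 15; 10^4 ≡ 15² = 225 ≡ 4; 10^8 ≡ 4² = 16 ≡ 16. Multiply: (-7)^14 ≡ 10^8 × 10^4 × 10^2 ≡ 16 × 4 × 15 (mod 17): 16 × 4 = 64 ≡ 13; 13 × 15 = 195 ≡ 8. So (-7)^14 ≡ 8 (mod 17).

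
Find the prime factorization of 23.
23

Divide by primes starting from smallest:
23 ÷ 23 = 1

23 = 23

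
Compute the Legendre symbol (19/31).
(19/31) = 19^{15} mod 31 = 1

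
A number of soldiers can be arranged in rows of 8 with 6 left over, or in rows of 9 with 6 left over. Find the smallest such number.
M = 8 × 9 = 72. M₁ = 9, y₁ ≡ 1 (mod 8). M₂ = 8, y₂ ≡ 8 (mod 9). y = 6×9×1 + 6×8×8 ≡ 6 (mod 72). The smallest positive such number is 6.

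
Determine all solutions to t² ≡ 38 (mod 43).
The square roots of 38 mod 43 are 9 and 34. Verify: 9² = 81 ≡ 38 (mod 43)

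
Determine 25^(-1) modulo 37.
25^(-1) ≡ 3 (mod 37). Verification: 25 × 3 = 75 ≡ 1 (mod 37)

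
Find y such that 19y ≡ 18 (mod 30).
12

Since gcd(19, 30) = 1 divides 18, a solution exists.
Multiply both sides by the inverse of 19 mod 30:
  19^(-1) mod 30 = 19
  x ≡ 19 × 18 ≡ 342 ≡ 12 (mod 30)
Verification: 19 × 12 = 228 = 7 × 30 + 18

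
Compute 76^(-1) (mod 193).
76^(-1) ≡ 160 (mod 193). Verification: 76 × 160 = 12160 ≡ 1 (mod 193)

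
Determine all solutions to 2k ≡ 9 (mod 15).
12

Since gcd(2, 15) = 1 divides 9, a solution exists.
Multiply both sides by the inverse of 2 mod 15:
  2^(-1) mod 15 = 8
  x ≡ 8 × 9 ≡ 72 ≡ 12 (mod 15)
Verification: 2 × 12 = 24 = 1 × 15 + 9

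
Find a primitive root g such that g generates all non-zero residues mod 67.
p - 1 = 66 has prime divisors 2, 3, 11. h is a primitive root mod 67 iff h^(66/q) ≢ 1 (mod 67) for each such q.
h = 2: 2^33 ≡ 66, 2^22 ≡ 37, 2^6 ≡ 64 (mod 67); none is 1, so 2 has order 66 and is a primitive root.
The smallest primitive root mod 67 is g = 2.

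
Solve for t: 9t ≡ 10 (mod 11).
6

Since gcd(9, 11) = 1 divides 10, a solution exists.
Multiply both sides by the inverse of 9 mod 11:
  9^(-1) mod 11 = 5
  x ≡ 5 × 10 ≡ 50 ≡ 6 (mod 11)
Verification: 9 × 6 = 54 = 4 × 11 + 10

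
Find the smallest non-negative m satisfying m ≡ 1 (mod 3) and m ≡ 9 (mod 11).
M = 3 × 11 = 33. M₁ = 11, y₁ ≡ 2 (mod 3). M₂ = 3, y₂ ≡ 4 (mod 11). m = 1×11×2 + 9×3×4 ≡ 31 (mod 33)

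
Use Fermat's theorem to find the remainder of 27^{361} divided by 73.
27

By Fermat's Little Theorem, a^(p-1) ≡ 1 (mod p) for prime p and gcd(a, p) = 1
Here p = 73, so 27^72 ≡ 1 (mod 73)
We can reduce the exponent: 361 mod 72 = 1
So 27^361 ≡ 27^1 (mod 73)
Computing: 27^1 mod 73 = 27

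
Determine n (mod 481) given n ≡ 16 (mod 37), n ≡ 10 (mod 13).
127

Using the Chinese Remainder Theorem:
M = product of moduli = 481
For equation 1: M_1 = 13, 13 ≡ 13 (mod 37), inverse of 13 mod 37 is 20 (check: 13 × 20 = 260 ≡ 1 (mod 37))
For equation 2: M_2 = 37, 37 ≡ 11 (mod 13), inverse of 37 mod 13 is 6 (check: 11 × 6 = 66 ≡ 1 (mod 13))
Combine: n ≡ Σ r_i×M_i×(M_i⁻¹ mod m_i) = 16×13×20 + 10×37×6 = 4160 + 2220 = 6380
6380 mod 481 = 127
n ≡ 127 (mod 481)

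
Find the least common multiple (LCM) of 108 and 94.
5076

First find GCD(108, 94) using the Euclidean algorithm:
108 = 1 × 94 + 14
94 = 6 × 14 + 10
14 = 1 × 10 + 4
10 = 2 × 4 + 2
4 = 2 × 2 + 0
GCD(108, 94) = 2

LCM formula: LCM(a, b) = (a × b) / GCD(a, b)
LCM(108, 94) = (108 × 94) / 2
LCM(108, 94) = 10152 / 2
LCM(108, 94) = 5076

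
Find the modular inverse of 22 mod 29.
22^(-1) ≡ 4 (mod 29). Verification: 22 × 4 = 88 ≡ 1 (mod 29)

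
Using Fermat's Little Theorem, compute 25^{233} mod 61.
56

By Fermat's Little Theorem, a^(p-1) ≡ 1 (mod p) for prime p and gcd(a, p) = 1
Here p = 61, so 25^60 ≡ 1 (mod 61)
We can reduce the exponent: 233 mod 60 = 53
So 25^233 ≡ 25^53 (mod 61)
Computing: 25^53 mod 61 = 56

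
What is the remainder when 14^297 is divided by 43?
Using Fermat: 14^{42} ≡ 1 (mod 43). 297 ≡ 3 (mod 42). So 14^{297} ≡ 14^{3} ≡ 35 (mod 43)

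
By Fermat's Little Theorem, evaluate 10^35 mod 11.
By Fermat: 10^{10} ≡ 1 (mod 11). 35 = 3×10 + 5. So 10^{35} ≡ 10^{5} ≡ 10 (mod 11)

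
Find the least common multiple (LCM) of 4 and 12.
12

First find GCD(4, 12) using the Euclidean algorithm:
4 = 0 × 12 + 4
12 = 3 × 4 + 0
GCD(4, 12) = 4

LCM formula: LCM(a, b) = (a × b) / GCD(a, b)
LCM(4, 12) = (4 × 12) / 4
LCM(4, 12) = 48 / 4
LCM(4, 12) = 12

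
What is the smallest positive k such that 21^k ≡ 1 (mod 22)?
Powers of 21 mod 22: 21^1≡21, 21^2≡1. Order = 2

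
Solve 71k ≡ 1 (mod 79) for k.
69

Using Extended Euclidean Algorithm:
gcd(71, 79) = 1
Bezout coefficients: 71 × -10 + 79 × 9 = 1
So 71 × -10 ≡ 1 (mod 79)
The inverse is -10 mod 79 = 69
Verification: 71 × 69 = 4899 = 62 × 79 + 1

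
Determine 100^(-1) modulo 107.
100^(-1) ≡ 61 (mod 107). Verification: 100 × 61 = 6100 ≡ 1 (mod 107)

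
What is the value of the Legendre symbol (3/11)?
(3/11) = 3^{5} mod 11 = 1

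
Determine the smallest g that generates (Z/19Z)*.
2

A primitive root g modulo p has order p-1 = 18
Prime divisors of 18: [2, 3]
g is a primitive root iff g^(18/q) ≢ 1 (mod 19) for each prime divisor q
Testing small values:
  g = 2: 2^9 ≡ 18, 2^6 ≡ 7 (mod 19) → none is 1, primitive root!
The smallest primitive root is 2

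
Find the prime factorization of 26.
2 × 13

Divide by primes starting from smallest:
26 ÷ 2 = 13
13 ÷ 13 = 1

26 = 2 × 13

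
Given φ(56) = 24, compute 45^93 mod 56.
By Euler: 45^{24} ≡ 1 (mod 56) since gcd(45, 56) = 1. 93 = 3×24 + 21. So 45^{93} ≡ 45^{21} ≡ 13 (mod 56)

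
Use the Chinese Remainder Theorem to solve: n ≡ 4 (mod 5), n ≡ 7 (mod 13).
M = 5 × 13 = 65. M₁ = 13, y₁ ≡ 2 (mod 5). M₂ = 5, y₂ ≡ 8 (mod 13). n = 4×13×2 + 7×5×8 ≡ 59 (mod 65)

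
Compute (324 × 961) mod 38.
30

(324 × 961) = 311364
311364 mod 38 = 30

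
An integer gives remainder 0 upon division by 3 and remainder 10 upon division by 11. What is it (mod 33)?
M = 3 × 11 = 33. M₁ = 11, y₁ ≡ 2 (mod 3). M₂ = 3, y₂ ≡ 4 (mod 11). r = 0×11×2 + 10×3×4 ≡ 21 (mod 33). The smallest positive such number is 21.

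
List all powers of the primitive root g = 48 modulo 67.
g^1, g^2, ..., g^{66} mod 67: {48, 26, 42, 6, 20, 22, 51, 36, 53, 65, 38, 15, 50, 55, 27, 23, 32, 62, 28, 4, 58, 37, 34, 24, 13, 21, 3, 10, 11, 59, 18, 60, 66, 19, 41, 25, 61, 47, 45, 16, 31, 14, 2, 29, 52, 17, 12, 40, 44, 35, 5, 39, 63, 9, 30, 33, 43, 54, 46, 64, 57, 56, 8, 49, 7, 1}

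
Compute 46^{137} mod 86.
30

Using successive squaring:
Binary expansion of 137: 10001001
Powers of 46 mod 86 (each is the square of the previous):
  46^1 ≡ 46 (mod 86)
  46^2 ≡ 46² = 2116 ≡ 52 (mod 86)
  46^4 ≡ 52² = 2704 ≡ 38 (mod 86)
  46^8 ≡ 38² = 1444 ≡ 68 (mod 86)
  46^16 ≡ 68² = 4624 ≡ 66 (mod 86)
  46^32 ≡ 66² = 4356 ≡ 56 (mod 86)
  46^64 ≡ 56² = 3136 ≡ 40 (mod 86)
  46^128 ≡ 40² = 1600 ≡ 52 (mod 86)
137 = 128 + 8 + 1, so 46^137 = 46^128 × 46^8 × 46^1 ≡ 52 × 68 × 46 (mod 86)
Multiplying step by step:
  52 × 68 = 3536 ≡ 10 (mod 86)
  10 × 46 = 460 ≡ 30 (mod 86)
Result: 46^137 ≡ 30 (mod 86)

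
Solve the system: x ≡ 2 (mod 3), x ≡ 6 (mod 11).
M = 3 × 11 = 33. M₁ = 11, y₁ ≡ 2 (mod 3). M₂ = 3, y₂ ≡ 4 (mod 11). x = 2×11×2 + 6×3×4 ≡ 17 (mod 33)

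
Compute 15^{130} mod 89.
53

Using successive squaring:
Binary expansion of 130: 10000010
Powers of 15 mod 89 (each is the square of the previous):
  15^1 ≡ 15 (mod 89)
  15^2 ≡ 15² = 225 ≡ 47 (mod 89)
  15^4 ≡ 47² = 2209 ≡ 73 (mod 89)
  15^8 ≡ 73² = 5329 ≡ 78 (mod 89)
  15^16 ≡ 78² = 6084 ≡ 32 (mod 89)
  15^32 ≡ 32² = 1024 ≡ 45 (mod 89)
  15^64 ≡ 45² = 2025 ≡ 67 (mod 89)
  15^128 ≡ 67² = 4489 ≡ 39 (mod 89)
130 = 128 + 2, so 15^130 = 15^128 × 15^2 ≡ 39 × 47 (mod 89)
Multiplying step by step:
  39 × 47 = 1833 ≡ 53 (mod 89)
Result: 15^130 ≡ 53 (mod 89)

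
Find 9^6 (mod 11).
6 = 4 + 2 (binary 110). Repeated squaring mod 11: 9^1 ≡ 9; 9^2 ≡ 9² = 81 ≡ 4; 9^4 ≡ 4² = 16 ≡ 5. Multiply: 9^6 = 9^4 × 9^2 ≡ 5 × 4 (mod 11): 5 × 4 = 20 ≡ 9. So 9^6 ≡ 9 (mod 11).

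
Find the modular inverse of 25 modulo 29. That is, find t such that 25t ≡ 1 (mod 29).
7

Using Extended Euclidean Algorithm:
gcd(25, 29) = 1
Bezout coefficients: 25 × 7 + 29 × -6 = 1
So 25 × 7 ≡ 1 (mod 29)
The inverse is 7 mod 29 = 7
Verification: 25 × 7 = 175 = 6 × 29 + 1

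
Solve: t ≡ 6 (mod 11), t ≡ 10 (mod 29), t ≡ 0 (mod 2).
M = 11 × 29 × 2 = 638. M₁ = 58, y₁ ≡ 4 (mod 11). M₂ = 22, y₂ ≡ 4 (mod 29). M₃ = 319, y₃ ≡ 1 (mod 2). t = 6×58×4 + 10×22×4 + 0×319×1 ≡ 358 (mod 638)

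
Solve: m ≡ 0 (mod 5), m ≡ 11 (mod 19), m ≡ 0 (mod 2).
M = 5 × 19 × 2 = 190. M₁ = 38, y₁ ≡ 2 (mod 5). M₂ = 10, y₂ ≡ 2 (mod 19). M₃ = 95, y₃ ≡ 1 (mod 2). m = 0×38×2 + 11×10×2 + 0×95×1 ≡ 30 (mod 190)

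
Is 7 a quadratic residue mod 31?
By Euler's criterion: 7^{15} ≡ 1 (mod 31). Since this equals 1, 7 is a QR.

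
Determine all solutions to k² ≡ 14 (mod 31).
The square roots of 14 mod 31 are 18 and 13. Verify: 18² = 324 ≡ 14 (mod 31)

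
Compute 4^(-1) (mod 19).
5

Using Extended Euclidean Algorithm:
gcd(4, 19) = 1
Bezout coefficients: 4 × 5 + 19 × -1 = 1
So 4 × 5 ≡ 1 (mod 19)
The inverse is 5 mod 19 = 5
Verification: 4 × 5 = 20 = 1 × 19 + 1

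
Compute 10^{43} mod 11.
10

Using successive squaring:
Binary expansion of 43: 101011
Powers of 10 mod 11 (each is the square of the previous):
  10^1 ≡ 10 (mod 11)
  10^2 ≡ 10² = 100 ≡ 1 (mod 11)
  10^4 ≡ 1² = 1 ≡ 1 (mod 11)
  10^8 ≡ 1² = 1 ≡ 1 (mod 11)
  10^16 ≡ 1² = 1 ≡ 1 (mod 11)
  10^32 ≡ 1² = 1 ≡ 1 (mod 11)
43 = 32 + 8 + 2 + 1, so 10^43 = 10^32 × 10^8 × 10^2 × 10^1 ≡ 1 × 1 × 1 × 10 (mod 11)
Multiplying step by step:
  1 × 1 = 1 ≡ 1 (mod 11)
  1 × 1 = 1 ≡ 1 (mod 11)
  1 × 10 = 10 ≡ 10 (mod 11)
Result: 10^43 ≡ 10 (mod 11)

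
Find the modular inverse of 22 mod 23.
22^(-1) ≡ 22 (mod 23). Verification: 22 × 22 = 484 ≡ 1 (mod 23)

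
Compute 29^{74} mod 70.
1

Using successive squaring:
Binary expansion of 74: 1001010
Powers of 29 mod 70 (each is the square of the previous):
  29^1 ≡ 29 (mod 70)
  29^2 ≡ 29² = 841 ≡ 1 (mod 70)
  29^4 ≡ 1² = 1 ≡ 1 (mod 70)
  29^8 ≡ 1² = 1 ≡ 1 (mod 70)
  29^16 ≡ 1² = 1 ≡ 1 (mod 70)
  29^32 ≡ 1² = 1 ≡ 1 (mod 70)
  29^64 ≡ 1² = 1 ≡ 1 (mod 70)
74 = 64 + 8 + 2, so 29^74 = 29^64 × 29^8 × 29^2 ≡ 1 × 1 × 1 (mod 70)
Multiplying step by step:
  1 × 1 = 1 ≡ 1 (mod 70)
  1 × 1 = 1 ≡ 1 (mod 70)
Result: 29^74 ≡ 1 (mod 70)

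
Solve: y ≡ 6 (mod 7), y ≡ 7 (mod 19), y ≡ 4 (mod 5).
M = 7 × 19 × 5 = 665. M₁ = 95, y₁ ≡ 2 (mod 7). M₂ = 35, y₂ ≡ 6 (mod 19). M₃ = 133, y₃ ≡ 2 (mod 5). y = 6×95×2 + 7×35×6 + 4×133×2 ≡ 349 (mod 665)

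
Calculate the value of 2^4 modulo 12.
4 = 4 (binary 100). Repeated squaring mod 12: 2^1 ≡ 2; 2^2 ≡ 2² = 4 ≡ 4; 2^4 ≡ 4² = 16 ≡ 4. So 2^4 ≡ 4 (mod 12).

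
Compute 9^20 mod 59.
Using repeated squaring. 20 = 16 + 4 (binary 10100). Repeated squaring mod 59: 9^1 ≡ 9; 9^2 ≡ 9² = 81 ≡ 22; 9^4 ≡ 22² = 484 ≡ 12; 9^8 ≡ 12² = 144 ≡ 26; 9^16 ≡ 26² = 676 ≡ 27. Multiply: 9^20 = 9^16 × 9^4 ≡ 27 × 12 (mod 59): 27 × 12 = 324 ≡ 29. So 9^20 ≡ 29 (mod 59).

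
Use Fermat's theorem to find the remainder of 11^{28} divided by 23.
9

By Fermat's Little Theorem, a^(p-1) ≡ 1 (mod p) for prime p and gcd(a, p) = 1
Here p = 23, so 11^22 ≡ 1 (mod 23)
We can reduce the exponent: 28 mod 22 = 6
So 11^28 ≡ 11^6 (mod 23)
Computing: 11^6 mod 23 = 9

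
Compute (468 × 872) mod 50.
46

(468 × 872) = 408096
408096 mod 50 = 46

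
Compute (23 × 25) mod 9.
8

(23 × 25) = 575
575 mod 9 = 8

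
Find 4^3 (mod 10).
3 = 2 + 1 (binary 11). Repeated squaring mod 10: 4^1 ≡ 4; 4^2 ≡ 4² = 16 ≡ 6. Multiply: 4^3 = 4^2 × 4^1 ≡ 6 × 4 (mod 10): 6 × 4 = 24 ≡ 4. So 4^3 ≡ 4 (mod 10).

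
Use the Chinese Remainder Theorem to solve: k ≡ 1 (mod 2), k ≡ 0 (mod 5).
M = 2 × 5 = 10. M₁ = 5, y₁ ≡ 1 (mod 2). M₂ = 2, y₂ ≡ 3 (mod 5). k = 1×5×1 + 0×2×3 ≡ 5 (mod 10)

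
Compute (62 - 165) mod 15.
2

(62 - 165) = -103
-103 mod 15 = 2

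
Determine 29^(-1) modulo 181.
29^(-1) ≡ 25 (mod 181). Verification: 29 × 25 = 725 ≡ 1 (mod 181)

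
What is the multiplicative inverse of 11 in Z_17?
11^(-1) ≡ 14 (mod 17). Verification: 11 × 14 = 154 ≡ 1 (mod 17)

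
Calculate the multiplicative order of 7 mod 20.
Powers of 7 mod 20: 7^1≡7, 7^2≡9, 7^3≡3, 7^4≡1. Order = 4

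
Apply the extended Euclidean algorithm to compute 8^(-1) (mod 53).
Extended GCD: 8(20) + 53(-3) = 1. So 8^(-1) ≡ 20 ≡ 20 (mod 53). Verify: 8 × 20 = 160 ≡ 1 (mod 53)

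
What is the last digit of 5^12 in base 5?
Using repeated squaring. 5 ≡ 0 (mod 5). 12 = 8 + 4 (binary 1100). Repeated squaring mod 5: 0^1 ≡ 0; 0^2 ≡ 0² = 0 ≡ 0; 0^4 ≡ 0² = 0 ≡ 0; 0^8 ≡ 0² = 0 ≡ 0. Multiply: 5^12 ≡ 0^8 × 0^4 ≡ 0 × 0 (mod 5): 0 × 0 = 0 ≡ 0. So 5^12 ≡ 0 (mod 5).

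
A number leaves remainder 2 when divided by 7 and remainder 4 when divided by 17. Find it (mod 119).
M = 7 × 17 = 119. M₁ = 17, y₁ ≡ 5 (mod 7). M₂ = 7, y₂ ≡ 5 (mod 17). m = 2×17×5 + 4×7×5 ≡ 72 (mod 119)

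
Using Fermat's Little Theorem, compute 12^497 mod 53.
By Fermat: 12^{52} ≡ 1 (mod 53). 497 ≡ 29 (mod 52). So 12^{497} ≡ 12^{29} ≡ 21 (mod 53)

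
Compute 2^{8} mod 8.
0

Using successive squaring:
Binary expansion of 8: 1000
Powers of 2 mod 8 (each is the square of the previous):
  2^1 ≡ 2 (mod 8)
  2^2 ≡ 2² = 4 ≡ 4 (mod 8)
  2^4 ≡ 4² = 16 ≡ 0 (mod 8)
  2^8 ≡ 0² = 0 ≡ 0 (mod 8)
8 is a power of 2, so 2^8 is the last square: ≡ 0 (mod 8)
Result: 2^8 ≡ 0 (mod 8)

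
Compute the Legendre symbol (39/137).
(39/137) = 39^{68} mod 137 = 1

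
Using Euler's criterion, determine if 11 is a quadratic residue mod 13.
By Euler's criterion: 11^{6} ≡ 12 (mod 13). Since this equals -1 (≡ 12), 11 is not a QR.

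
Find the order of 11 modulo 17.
Powers of 11 mod 17: 11^1≡11, 11^2≡2, 11^3≡5, 11^4≡4, 11^5≡10, 11^6≡8, 11^7≡3, 11^8≡16, 11^9≡6, 11^10≡15, 11^11≡12, 11^12≡13, 11^13≡7, 11^14≡9, 11^15≡14, 11^16≡1. Order = 16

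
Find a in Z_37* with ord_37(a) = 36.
2 has order 36 mod 37 since 2^{36} ≡ 1 (mod 37) and no smaller power works.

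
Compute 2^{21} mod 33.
2

Using successive squaring:
Binary expansion of 21: 10101
Powers of 2 mod 33 (each is the square of the previous):
  2^1 ≡ 2 (mod 33)
  2^2 ≡ 2² = 4 ≡ 4 (mod 33)
  2^4 ≡ 4² = 16 ≡ 16 (mod 33)
  2^8 ≡ 16² = 256 ≡ 25 (mod 33)
  2^16 ≡ 25² = 625 ≡ 31 (mod 33)
21 = 16 + 4 + 1, so 2^21 = 2^16 × 2^4 × 2^1 ≡ 31 × 16 × 2 (mod 33)
Multiplying step by step:
  31 × 16 = 496 ≡ 1 (mod 33)
  1 × 2 = 2 ≡ 2 (mod 33)
Result: 2^21 ≡ 2 (mod 33)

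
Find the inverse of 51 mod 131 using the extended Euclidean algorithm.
Extended GCD: 51(18) + 131(-7) = 1. So 51^(-1) ≡ 18 ≡ 18 (mod 131). Verify: 51 × 18 = 918 ≡ 1 (mod 131)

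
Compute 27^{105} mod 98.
97

Using successive squaring:
Binary expansion of 105: 1101001
Powers of 27 mod 98 (each is the square of the previous):
  27^1 ≡ 27 (mod 98)
  27^2 ≡ 27² = 729 ≡ 43 (mod 98)
  27^4 ≡ 43² = 1849 ≡ 85 (mod 98)
  27^8 ≡ 85² = 7225 ≡ 71 (mod 98)
  27^16 ≡ 71² = 5041 ≡ 43 (mod 98)
  27^32 ≡ 43² = 1849 ≡ 85 (mod 98)
  27^64 ≡ 85² = 7225 ≡ 71 (mod 98)
105 = 64 + 32 + 8 + 1, so 27^105 = 27^64 × 27^32 × 27^8 × 27^1 ≡ 71 × 85 × 71 × 27 (mod 98)
Multiplying step by step:
  71 × 85 = 6035 ≡ 57 (mod 98)
  57 × 71 = 4047 ≡ 29 (mod 98)
  29 × 27 = 783 ≡ 97 (mod 98)
Result: 27^105 ≡ 97 (mod 98)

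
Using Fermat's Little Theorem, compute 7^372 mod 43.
By Fermat: 7^{42} ≡ 1 (mod 43). 372 ≡ 36 (mod 42). So 7^{372} ≡ 7^{36} ≡ 1 (mod 43)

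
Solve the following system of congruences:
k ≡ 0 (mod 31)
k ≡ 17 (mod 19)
93

Using the Chinese Remainder Theorem:
M = product of moduli = 589
For equation 1: M_1 = 19, 19 ≡ 19 (mod 31), inverse of 19 mod 31 is 18 (check: 19 × 18 = 342 ≡ 1 (mod 31))
For equation 2: M_2 = 31, 31 ≡ 12 (mod 19), inverse of 31 mod 19 is 8 (check: 12 × 8 = 96 ≡ 1 (mod 19))
Combine: k ≡ Σ r_i×M_i×(M_i⁻¹ mod m_i) = 0×19×18 + 17×31×8 = 0 + 4216 = 4216
4216 mod 589 = 93
k ≡ 93 (mod 589)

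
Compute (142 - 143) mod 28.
27

(142 - 143) = -1
-1 mod 28 = 27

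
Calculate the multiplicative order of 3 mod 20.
Powers of 3 mod 20: 3^1≡3, 3^2≡9, 3^3≡7, 3^4≡1. Order = 4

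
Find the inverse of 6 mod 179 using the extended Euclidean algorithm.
Extended GCD: 6(30) + 179(-1) = 1. So 6^(-1) ≡ 30 ≡ 30 (mod 179). Verify: 6 × 30 = 180 ≡ 1 (mod 179)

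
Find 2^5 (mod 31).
5 = 4 + 1 (binary 101). Repeated squaring mod 31: 2^1 ≡ 2; 2^2 ≡ 2² = 4 ≡ 4; 2^4 ≡ 4² = 16 ≡ 16. Multiply: 2^5 = 2^4 × 2^1 ≡ 16 × 2 (mod 31): 16 × 2 = 32 ≡ 1. So 2^5 ≡ 1 (mod 31).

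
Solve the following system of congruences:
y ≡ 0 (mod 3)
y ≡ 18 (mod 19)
18

Using the Chinese Remainder Theorem:
M = product of moduli = 57
For equation 1: M_1 = 19, 19 ≡ 1 (mod 3), inverse of 19 mod 3 is 1 (check: 1 × 1 = 1 ≡ 1 (mod 3))
For equation 2: M_2 = 3, 3 ≡ 3 (mod 19), inverse of 3 mod 19 is 13 (check: 3 × 13 = 39 ≡ 1 (mod 19))
Combine: y ≡ Σ r_i×M_i×(M_i⁻¹ mod m_i) = 0×19×1 + 18×3×13 = 0 + 702 = 702
702 mod 57 = 18
y ≡ 18 (mod 57)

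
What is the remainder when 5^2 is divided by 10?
2 = 2 (binary 10). Repeated squaring mod 10: 5^1 ≡ 5; 5^2 ≡ 5² = 25 ≡ 5. So 5^2 ≡ 5 (mod 10).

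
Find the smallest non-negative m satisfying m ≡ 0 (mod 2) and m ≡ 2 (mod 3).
M = 2 × 3 = 6. M₁ = 3, y₁ ≡ 1 (mod 2). M₂ = 2, y₂ ≡ 2 (mod 3). m = 0×3×1 + 2×2×2 ≡ 2 (mod 6)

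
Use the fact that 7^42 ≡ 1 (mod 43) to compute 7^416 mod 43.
By Fermat: 7^{42} ≡ 1 (mod 43). 416 ≡ 38 (mod 42). So 7^{416} ≡ 7^{38} ≡ 6 (mod 43)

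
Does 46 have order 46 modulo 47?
p - 1 = 46 has prime divisors 2, 23. Check 46^(46/q) mod 47 for each: 46^(46/2) = 46^23 ≡ 46, 46^(46/23) = 46^2 ≡ 1 (mod 47). Since 46^2 ≡ 1 (mod 47), the order of 46 divides 2 (in fact the order is 2) ≠ 46, so it is not a primitive root.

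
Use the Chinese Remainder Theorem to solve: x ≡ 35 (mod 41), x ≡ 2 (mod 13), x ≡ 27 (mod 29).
13483

Using the Chinese Remainder Theorem:
M = product of moduli = 15457
For equation 1: M_1 = 377, 377 ≡ 8 (mod 41), inverse of 377 mod 41 is 36 (check: 8 × 36 = 288 ≡ 1 (mod 41))
For equation 2: M_2 = 1189, 1189 ≡ 6 (mod 13), inverse of 1189 mod 13 is 11 (check: 6 × 11 = 66 ≡ 1 (mod 13))
For equation 3: M_3 = 533, 533 ≡ 11 (mod 29), inverse of 533 mod 29 is 8 (check: 11 × 8 = 88 ≡ 1 (mod 29))
Combine: x ≡ Σ r_i×M_i×(M_i⁻¹ mod m_i) = 35×377×36 + 2×1189×11 + 27×533×8 = 475020 + 26158 + 115128 = 616306
616306 mod 15457 = 13483
x ≡ 13483 (mod 15457)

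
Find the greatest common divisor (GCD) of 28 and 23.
1

Using the Euclidean algorithm:
28 = 1 × 23 + 5
23 = 4 × 5 + 3
5 = 1 × 3 + 2
3 = 1 × 2 + 1
2 = 2 × 1 + 0

GCD(28, 23) = 1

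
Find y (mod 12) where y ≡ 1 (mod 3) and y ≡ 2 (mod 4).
M = 3 × 4 = 12. M₁ = 4, y₁ ≡ 1 (mod 3). M₂ = 3, y₂ ≡ 3 (mod 4). y = 1×4×1 + 2×3×3 ≡ 10 (mod 12)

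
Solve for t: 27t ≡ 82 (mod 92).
78

Since gcd(27, 92) = 1 divides 82, a solution exists.
Multiply both sides by the inverse of 27 mod 92:
  27^(-1) mod 92 = 75
  x ≡ 75 × 82 ≡ 6150 ≡ 78 (mod 92)
Verification: 27 × 78 = 2106 = 22 × 92 + 82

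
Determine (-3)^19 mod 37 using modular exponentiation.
Using repeated squaring. (-3) ≡ 34 (mod 37). 19 = 16 + 2 + 1 (binary 10011). Repeated squaring mod 37: 34^1 ≡ 34; 34^2 ≡ 34² = 1156 ≡ 9; 34^4 ≡ 9² = 81 ≡ 7; 34^8 ≡ 7² = 49 ≡ 12; 34^16 ≡ 12² = 144 ≡ 33. Multiply: (-3)^19 ≡ 34^16 × 34^2 × 34^1 ≡ 33 × 9 × 34 (mod 37): 33 × 9 = 297 ≡ 1; 1 × 34 = 34 ≡ 34. So (-3)^19 ≡ 34 (mod 37).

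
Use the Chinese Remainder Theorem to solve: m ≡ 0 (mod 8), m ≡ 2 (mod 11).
M = 8 × 11 = 88. M₁ = 11, y₁ ≡ 3 (mod 8). M₂ = 8, y₂ ≡ 7 (mod 11). m = 0×11×3 + 2×8×7 ≡ 24 (mod 88)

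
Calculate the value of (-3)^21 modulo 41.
Using repeated squaring. (-3) ≡ 38 (mod 41). 21 = 16 + 4 + 1 (binary 10101). Repeated squaring mod 41: 38^1 ≡ 38; 38^2 ≡ 38² = 1444 ≡ 9; 38^4 ≡ 9² = 81 ≡ 40; 38^8 ≡ 40² = 1600 ≡ 1; 38^16 ≡ 1² = 1 ≡ 1. Multiply: (-3)^21 ≡ 38^16 × 38^4 × 38^1 ≡ 1 × 40 × 38 (mod 41): 1 × 40 = 40 ≡ 40; 40 × 38 = 1520 ≡ 3. So (-3)^21 ≡ 3 (mod 41).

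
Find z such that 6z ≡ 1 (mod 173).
6^(-1) ≡ 29 (mod 173). Verification: 6 × 29 = 174 ≡ 1 (mod 173)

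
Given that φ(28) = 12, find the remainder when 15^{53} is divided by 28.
By Euler: 15^{12} ≡ 1 (mod 28) since gcd(15, 28) = 1. 53 = 4×12 + 5. So 15^{53} ≡ 15^{5} ≡ 15 (mod 28)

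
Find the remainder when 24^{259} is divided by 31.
By Fermat: 24^{30} ≡ 1 (mod 31). 259 = 8×30 + 19. So 24^{259} ≡ 24^{19} ≡ 17 (mod 31)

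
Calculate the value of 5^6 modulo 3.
5 ≡ 2 (mod 3). 6 = 4 + 2 (binary 110). Repeated squaring mod 3: 2^1 ≡ 2; 2^2 ≡ 2² = 4 ≡ 1; 2^4 ≡ 1² = 1 ≡ 1. Multiply: 5^6 ≡ 2^4 × 2^2 ≡ 1 × 1 (mod 3): 1 × 1 = 1 ≡ 1. So 5^6 ≡ 1 (mod 3).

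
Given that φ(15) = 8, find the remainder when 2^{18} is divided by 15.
By Euler: 2^{8} ≡ 1 (mod 15) since gcd(2, 15) = 1. 18 = 2×8 + 2. So 2^{18} ≡ 2^{2} ≡ 4 (mod 15)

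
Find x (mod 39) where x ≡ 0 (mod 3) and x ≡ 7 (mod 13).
M = 3 × 13 = 39. M₁ = 13, y₁ ≡ 1 (mod 3). M₂ = 3, y₂ ≡ 9 (mod 13). x = 0×13×1 + 7×3×9 ≡ 33 (mod 39)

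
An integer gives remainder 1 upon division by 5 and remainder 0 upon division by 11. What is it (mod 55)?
M = 5 × 11 = 55. M₁ = 11, y₁ ≡ 1 (mod 5). M₂ = 5, y₂ ≡ 9 (mod 11). x = 1×11×1 + 0×5×9 ≡ 11 (mod 55). The smallest positive such number is 11.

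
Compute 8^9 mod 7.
8 ≡ 1 (mod 7). 9 = 8 + 1 (binary 1001). Repeated squaring mod 7: 1^1 ≡ 1; 1^2 ≡ 1² = 1 ≡ 1; 1^4 ≡ 1² = 1 ≡ 1; 1^8 ≡ 1² = 1 ≡ 1. Multiply: 8^9 ≡ 1^8 × 1^1 ≡ 1 × 1 (mod 7): 1 × 1 = 1 ≡ 1. So 8^9 ≡ 1 (mod 7).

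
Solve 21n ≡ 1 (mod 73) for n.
7

Using Extended Euclidean Algorithm:
gcd(21, 73) = 1
Bezout coefficients: 21 × 7 + 73 × -2 = 1
So 21 × 7 ≡ 1 (mod 73)
The inverse is 7 mod 73 = 7
Verification: 21 × 7 = 147 = 2 × 73 + 1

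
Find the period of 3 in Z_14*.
Powers of 3 mod 14: 3^1≡3, 3^2≡9, 3^3≡13, 3^4≡11, 3^5≡5, 3^6≡1. Order = 6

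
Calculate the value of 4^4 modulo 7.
4 = 4 (binary 100). Repeated squaring mod 7: 4^1 ≡ 4; 4^2 ≡ 4² = 16 ≡ 2; 4^4 ≡ 2² = 4 ≡ 4. So 4^4 ≡ 4 (mod 7).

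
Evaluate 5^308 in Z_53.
Using Fermat: 5^{52} ≡ 1 (mod 53). 308 ≡ 48 (mod 52). So 5^{308} ≡ 5^{48} ≡ 24 (mod 53)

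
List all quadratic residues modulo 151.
QRs mod 151: {1, 2, 4, 5, 8, 9, 10, 11, 16, 17, 18, 19, 20, 21, 22, 25, 29, 31, 32, 34, 36, 37, 38, 39, 40, 42, 43, 44, 45, 47, 49, 50, 55, 58, 59, 62, 64, 68, 69, 72, 74, 76, 78, 80, 81, 84, 85, 86, 88, 90, 91, 94, 95, 97, 98, 99, 100, 103, 105, 110, 116, 118, 121, 123, 124, 125, 127, 128, 136, 137, 138, 139, 144, 145, 148}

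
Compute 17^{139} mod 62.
55

Using successive squaring:
Binary expansion of 139: 10001011
Powers of 17 mod 62 (each is the square of the previous):
  17^1 ≡ 17 (mod 62)
  17^2 ≡ 17² = 289 ≡ 41 (mod 62)
  17^4 ≡ 41² = 1681 ≡ 7 (mod 62)
  17^8 ≡ 7² = 49 ≡ 49 (mod 62)
  17^16 ≡ 49² = 2401 ≡ 45 (mod 62)
  17^32 ≡ 45² = 2025 ≡ 41 (mod 62)
  17^64 ≡ 41² = 1681 ≡ 7 (mod 62)
  17^128 ≡ 7² = 49 ≡ 49 (mod 62)
139 = 128 + 8 + 2 + 1, so 17^139 = 17^128 × 17^8 × 17^2 × 17^1 ≡ 49 × 49 × 41 × 17 (mod 62)
Multiplying step by step:
  49 × 49 = 2401 ≡ 45 (mod 62)
  45 × 41 = 1845 ≡ 47 (mod 62)
  47 × 17 = 799 ≡ 55 (mod 62)
Result: 17^139 ≡ 55 (mod 62)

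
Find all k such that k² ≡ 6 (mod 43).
The square roots of 6 mod 43 are 36 and 7. Verify: 36² = 1296 ≡ 6 (mod 43)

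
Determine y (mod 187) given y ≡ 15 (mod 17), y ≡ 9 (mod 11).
185

Using the Chinese Remainder Theorem:
M = product of moduli = 187
For equation 1: M_1 = 11, 11 ≡ 11 (mod 17), inverse of 11 mod 17 is 14 (check: 11 × 14 = 154 ≡ 1 (mod 17))
For equation 2: M_2 = 17, 17 ≡ 6 (mod 11), inverse of 17 mod 11 is 2 (check: 6 × 2 = 12 ≡ 1 (mod 11))
Combine: y ≡ Σ r_i×M_i×(M_i⁻¹ mod m_i) = 15×11×14 + 9×17×2 = 2310 + 306 = 2616
2616 mod 187 = 185
y ≡ 185 (mod 187)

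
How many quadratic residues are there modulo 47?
For prime 47, there are (p-1)/2 = (47-1)/2 = 23 quadratic residues (excluding 0).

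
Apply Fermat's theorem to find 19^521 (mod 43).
By Fermat: 19^{42} ≡ 1 (mod 43). 521 ≡ 17 (mod 42). So 19^{521} ≡ 19^{17} ≡ 18 (mod 43)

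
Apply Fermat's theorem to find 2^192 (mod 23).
By Fermat: 2^{22} ≡ 1 (mod 23). 192 = 8×22 + 16. So 2^{192} ≡ 2^{16} ≡ 9 (mod 23)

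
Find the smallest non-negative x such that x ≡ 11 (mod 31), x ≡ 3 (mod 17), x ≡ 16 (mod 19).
3607

Using the Chinese Remainder Theorem:
M = product of moduli = 10013
For equation 1: M_1 = 323, 323 ≡ 13 (mod 31), inverse of 323 mod 31 is 12 (check: 13 × 12 = 156 ≡ 1 (mod 31))
For equation 2: M_2 = 589, 589 ≡ 11 (mod 17), inverse of 589 mod 17 is 14 (check: 11 × 14 = 154 ≡ 1 (mod 17))
For equation 3: M_3 = 527, 527 ≡ 14 (mod 19), inverse of 527 mod 19 is 15 (check: 14 × 15 = 210 ≡ 1 (mod 19))
Combine: x ≡ Σ r_i×M_i×(M_i⁻¹ mod m_i) = 11×323×12 + 3×589×14 + 16×527×15 = 42636 + 24738 + 126480 = 193854
193854 mod 10013 = 3607
x ≡ 3607 (mod 10013)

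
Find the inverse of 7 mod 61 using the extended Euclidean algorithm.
Extended GCD: 7(-26) + 61(3) = 1. So 7^(-1) ≡ 35 ≡ 35 (mod 61). Verify: 7 × 35 = 245 ≡ 1 (mod 61)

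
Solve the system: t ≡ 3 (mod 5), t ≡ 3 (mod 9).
M = 5 × 9 = 45. M₁ = 9, y₁ ≡ 4 (mod 5). M₂ = 5, y₂ ≡ 2 (mod 9). t = 3×9×4 + 3×5×2 ≡ 3 (mod 45)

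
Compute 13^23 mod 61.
Using repeated squaring. 23 = 16 + 4 + 2 + 1 (binary 10111). Repeated squaring mod 61: 13^1 ≡ 13; 13^2 ≡ 13² = 169 ≡ 47; 13^4 ≡ 47² = 2209 ≡ 13; 13^8 ≡ 13² = 169 ≡ 47; 13^16 ≡ 47² = 2209 ≡ 13. Multiply: 13^23 = 13^16 × 13^4 × 13^2 × 13^1 ≡ 13 × 13 × 47 × 13 (mod 61): 13 × 13 = 169 ≡ 47; 47 × 47 = 2209 ≡ 13; 13 × 13 = 169 ≡ 47. So 13^23 ≡ 47 (mod 61).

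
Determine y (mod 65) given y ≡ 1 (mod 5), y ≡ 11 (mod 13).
11

Using the Chinese Remainder Theorem:
M = product of moduli = 65
For equation 1: M_1 = 13, 13 ≡ 3 (mod 5), inverse of 13 mod 5 is 2 (check: 3 × 2 = 6 ≡ 1 (mod 5))
For equation 2: M_2 = 5, 5 ≡ 5 (mod 13), inverse of 5 mod 13 is 8 (check: 5 × 8 = 40 ≡ 1 (mod 13))
Combine: y ≡ Σ r_i×M_i×(M_i⁻¹ mod m_i) = 1×13×2 + 11×5×8 = 26 + 440 = 466
466 mod 65 = 11
y ≡ 11 (mod 65)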